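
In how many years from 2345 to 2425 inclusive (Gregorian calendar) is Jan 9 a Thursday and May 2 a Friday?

Check each year's weekday for Jan 9 and May 2:
  2345: Tue/Wed  2346: Wed/Thu  2347: Thu/Fri ✓  2348: Fri/Sun  2349: Sun/Mon  2350: Mon/Tue  2351: Tue/Wed  2352: Wed/Fri  2353: Fri/Sat  2354: Sat/Sun  2355: Sun/Mon  2356: Mon/Wed  2357: Wed/Thu  2358: Thu/Fri ✓  …(53 more)…  2412: Mon/Wed  2413: Wed/Thu  2414: Thu/Fri ✓  2415: Fri/Sat  2416: Sat/Mon  2417: Mon/Tue  2418: Tue/Wed  2419: Wed/Thu  2420: Thu/Sat  2421: Sat/Sun  2422: Sun/Mon  2423: Mon/Tue  2424: Tue/Thu  2425: Thu/Fri ✓
Both conditions hold in: 2347, 2358, 2369, 2375, 2386, 2397, 2403, 2414, 2425 — 9.

9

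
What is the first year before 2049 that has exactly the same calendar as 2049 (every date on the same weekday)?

Two years share a calendar iff Jan 1 falls on the same weekday and both are leap or both are common. 2049: Jan 1 is Friday, common year.
2048: Jan 1 Wednesday, leap
2047: Jan 1 Tuesday, common
2046: Jan 1 Monday, common
2045: Jan 1 Sunday, common
2044: Jan 1 Friday, leap
2043: Jan 1 Thursday, common
2042: Jan 1 Wednesday, common
2041: Jan 1 Tuesday, common
2040: Jan 1 Sunday, leap
2039: Jan 1 Saturday, common
2038: Jan 1 Friday, common
2038 matches on both conditions.

2038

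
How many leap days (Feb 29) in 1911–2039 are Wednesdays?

4

Leap years in 1911–2039: 32 of them.
Feb 29 weekday advances by 5 (mod 7) from one leap year to the next four years later (or differs when a century non-leap intervenes).
Leap-day weekdays: 1912:Thu 1916:Tue 1920:Sun 1924:Fri 1928:Wed✓ 1932:Mon 1936:Sat 1940:Thu 1944:Tue 1948:Sun 1952:Fri 1956:Wed✓ 1960:Mon …(6 more)… 1988:Mon 1992:Sat 1996:Thu 2000:Tue 2004:Sun 2008:Fri 2012:Wed✓ 2016:Mon 2020:Sat 2024:Thu 2028:Tue 2032:Sun 2036:Fri
Wednesday: 1928, 1956, 1984, 2012 → 4.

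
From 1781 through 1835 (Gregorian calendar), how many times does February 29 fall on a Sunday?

2

Leap years in 1781–1835: 12 of them.
Feb 29 weekday advances by 5 (mod 7) from one leap year to the next four years later (or differs when a century non-leap intervenes).
Leap-day weekdays: 1784:Sun✓ 1788:Fri 1792:Wed 1796:Mon 1804:Wed 1808:Mon 1812:Sat 1816:Thu 1820:Tue 1824:Sun✓ 1828:Fri 1832:Wed
Sunday: 1784, 1824 → 2.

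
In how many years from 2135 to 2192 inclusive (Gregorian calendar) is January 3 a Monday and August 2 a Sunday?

0

Check each year's weekday for January 3 and August 2:
  2135: Mon/Tue  2136: Tue/Thu  2137: Thu/Fri  2138: Fri/Sat  2139: Sat/Sun  2140: Sun/Tue  2141: Tue/Wed  2142: Wed/Thu  2143: Thu/Fri  2144: Fri/Sun  2145: Sun/Mon  2146: Mon/Tue  2147: Tue/Wed  2148: Wed/Fri  …(30 more)…  2179: Sun/Mon  2180: Mon/Wed  2181: Wed/Thu  2182: Thu/Fri  2183: Fri/Sat  2184: Sat/Mon  2185: Mon/Tue  2186: Tue/Wed  2187: Wed/Thu  2188: Thu/Sat  2189: Sat/Sun  2190: Sun/Mon  2191: Mon/Tue  2192: Tue/Thu
Both conditions hold in: no year — 0.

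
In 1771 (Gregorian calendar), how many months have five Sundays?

4

A month of length L has five Sundays iff its first Sunday is on day ≤ L−28 (so day 1–3 in a 31-day month, 1–2 in a 30-day month, day 1 in a leap February).
Checking each month of 1771: Jan starts Tue (31d); Feb starts Fri (28d); Mar starts Fri (31d) ✓; Apr starts Mon (30d); May starts Wed (31d); Jun starts Sat (30d) ✓; Jul starts Mon (31d); Aug starts Thu (31d); Sep starts Sun (30d) ✓; Oct starts Tue (31d); Nov starts Fri (30d); Dec starts Sun (31d) ✓.
Five-Sunday months: March, June, September, December → 4.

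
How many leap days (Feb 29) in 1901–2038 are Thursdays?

Leap years in 1901–2038: 34 of them.
Feb 29 weekday advances by 5 (mod 7) from one leap year to the next four years later (or differs when a century non-leap intervenes).
Leap-day weekdays: 1904:Mon 1908:Sat 1912:Thu✓ 1916:Tue 1920:Sun 1924:Fri 1928:Wed 1932:Mon 1936:Sat 1940:Thu✓ 1944:Tue 1948:Sun 1952:Fri …(8 more)… 1988:Mon 1992:Sat 1996:Thu✓ 2000:Tue 2004:Sun 2008:Fri 2012:Wed 2016:Mon 2020:Sat 2024:Thu✓ 2028:Tue 2032:Sun 2036:Fri
Thursday: 1912, 1940, 1968, 1996, 2024 → 5.

5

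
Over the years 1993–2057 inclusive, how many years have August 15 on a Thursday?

Track August 15's weekday year by year (advancing +1, or +2 across a Feb 29):
  1993: Sun  1994: Mon (+1)  1995: Tue (+1)  1996: Thu (+2) ✓  1997: Fri (+1)
  1998: Sat (+1)  1999: Sun (+1)  2000: Tue (+2)  2001: Wed (+1)  2002: Thu (+1) ✓
  2003: Fri (+1)  2004: Sun (+2)  2005: Mon (+1)  2006: Tue (+1)  … (37 more years) …
  2044: Mon (+2)  2045: Tue (+1)  2046: Wed (+1)  2047: Thu (+1) ✓  2048: Sat (+2)
  2049: Sun (+1)  2050: Mon (+1)  2051: Tue (+1)  2052: Thu (+2) ✓  2053: Fri (+1)
  2054: Sat (+1)  2055: Sun (+1)  2056: Tue (+2)  2057: Wed (+1)
Thursday years: 1996, 2002, 2013, 2019, 2024, 2030, 2041, 2047, 2052 — 9 in total.

9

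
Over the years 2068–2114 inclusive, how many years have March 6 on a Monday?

Track March 6's weekday year by year (advancing +1, or +2 across a Feb 29):
  2068: Tue  2069: Wed (+1)  2070: Thu (+1)  2071: Fri (+1)  2072: Sun (+2)
  2073: Mon (+1) ✓  2074: Tue (+1)  2075: Wed (+1)  2076: Fri (+2)  2077: Sat (+1)
  2078: Sun (+1)  2079: Mon (+1) ✓  2080: Wed (+2)  2081: Thu (+1)  … (19 more years) …
  2101: Sun (+1)  2102: Mon (+1) ✓  2103: Tue (+1)  2104: Thu (+2)  2105: Fri (+1)
  2106: Sat (+1)  2107: Sun (+1)  2108: Tue (+2)  2109: Wed (+1)  2110: Thu (+1)
  2111: Fri (+1)  2112: Sun (+2)  2113: Mon (+1) ✓  2114: Tue (+1)
Monday years: 2073, 2079, 2084, 2090, 2102, 2113 — 6 in total.

6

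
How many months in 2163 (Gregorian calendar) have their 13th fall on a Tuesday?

2

Check the 13th of each month of 2163: Jan 13: Thu, Feb 13: Sun, Mar 13: Sun, Apr 13: Wed, May 13: Fri, Jun 13: Mon, Jul 13: Wed, Aug 13: Sat, Sep 13: Tue, Oct 13: Thu, Nov 13: Sun, Dec 13: Tue.
Tuesday occurs in September, December — 2 months.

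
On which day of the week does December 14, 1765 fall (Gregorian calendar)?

Saturday

January 1, 1765 is a Tuesday.
December 14 is day 348 of the year, i.e. 347 days after Jan 1.
347 mod 7 = 4, so advance 4 weekdays from Tuesday: Saturday.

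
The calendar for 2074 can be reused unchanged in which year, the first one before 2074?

2063

Two years share a calendar iff Jan 1 falls on the same weekday and both are leap or both are common. 2074: Jan 1 is Monday, common year.
2073: Jan 1 Sunday, common
2072: Jan 1 Friday, leap
2071: Jan 1 Thursday, common
2070: Jan 1 Wednesday, common
2069: Jan 1 Tuesday, common
2068: Jan 1 Sunday, leap
2067: Jan 1 Saturday, common
2066: Jan 1 Friday, common
2065: Jan 1 Thursday, common
2064: Jan 1 Tuesday, leap
2063: Jan 1 Monday, common
2063 matches on both conditions.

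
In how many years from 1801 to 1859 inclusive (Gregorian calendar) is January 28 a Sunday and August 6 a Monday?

Check each year's weekday for January 28 and August 6:
  1801: Wed/Thu  1802: Thu/Fri  1803: Fri/Sat  1804: Sat/Mon  1805: Mon/Tue  1806: Tue/Wed  1807: Wed/Thu  1808: Thu/Sat  1809: Sat/Sun  1810: Sun/Mon ✓  1811: Mon/Tue  1812: Tue/Thu  1813: Thu/Fri  1814: Fri/Sat  …(31 more)…  1846: Wed/Thu  1847: Thu/Fri  1848: Fri/Sun  1849: Sun/Mon ✓  1850: Mon/Tue  1851: Tue/Wed  1852: Wed/Fri  1853: Fri/Sat  1854: Sat/Sun  1855: Sun/Mon ✓  1856: Mon/Wed  1857: Wed/Thu  1858: Thu/Fri  1859: Fri/Sat
Both conditions hold in: 1810, 1821, 1827, 1838, 1849, 1855 — 6.

6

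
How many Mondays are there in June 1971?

June 1971 has 30 days and begins on Tuesday.
The first Monday is June 7.
Mondays fall on 7, 14, 21, 28 — that's 4.

4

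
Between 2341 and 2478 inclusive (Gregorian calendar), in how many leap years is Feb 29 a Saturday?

Leap years in 2341–2478: 34 of them.
Feb 29 weekday advances by 5 (mod 7) from one leap year to the next four years later (or differs when a century non-leap intervenes).
Leap-day weekdays: 2344:Tue 2348:Sun 2352:Fri 2356:Wed 2360:Mon 2364:Sat✓ 2368:Thu 2372:Tue 2376:Sun 2380:Fri 2384:Wed 2388:Mon 2392:Sat✓ …(8 more)… 2428:Tue 2432:Sun 2436:Fri 2440:Wed 2444:Mon 2448:Sat✓ 2452:Thu 2456:Tue 2460:Sun 2464:Fri 2468:Wed 2472:Mon 2476:Sat✓
Saturday: 2364, 2392, 2420, 2448, 2476 → 5.

5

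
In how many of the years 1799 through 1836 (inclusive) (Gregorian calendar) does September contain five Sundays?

11

September has 30 days; it has five Sundays when Sunday falls among the first (month-length − 28) days — i.e. when September 1 is one of Sunday/Saturday.
September 1 by year: 1799:Sun✓ 1800:Mon 1801:Tue 1802:Wed 1803:Thu 1804:Sat✓ 1805:Sun✓ 1806:Mon 1807:Tue 1808:Thu 1809:Fri 1810:Sat✓ 1811:Sun✓ 1812:Tue 1813:Wed …(8 more)… 1822:Sun✓ 1823:Mon 1824:Wed 1825:Thu 1826:Fri 1827:Sat✓ 1828:Mon 1829:Tue 1830:Wed 1831:Thu 1832:Sat✓ 1833:Sun✓ 1834:Mon 1835:Tue 1836:Thu
Years with five Sundays: 1799, 1804, 1805, 1810, 1811, 1816, 1821, 1822, 1827, 1832, 1833 → 11.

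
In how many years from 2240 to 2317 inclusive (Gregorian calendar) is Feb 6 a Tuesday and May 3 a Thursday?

Check each year's weekday for Feb 6 and May 3:
  2240: Thu/Sun  2241: Sat/Mon  2242: Sun/Tue  2243: Mon/Wed  2244: Tue/Fri  2245: Thu/Sat  2246: Fri/Sun  2247: Sat/Mon  2248: Sun/Wed  2249: Tue/Thu ✓  2250: Wed/Fri  2251: Thu/Sat  2252: Fri/Mon  2253: Sun/Tue  …(50 more)…  2304: Sat/Tue  2305: Mon/Wed  2306: Tue/Thu ✓  2307: Wed/Fri  2308: Thu/Sun  2309: Sat/Mon  2310: Sun/Tue  2311: Mon/Wed  2312: Tue/Fri  2313: Thu/Sat  2314: Fri/Sun  2315: Sat/Mon  2316: Sun/Wed  2317: Tue/Thu ✓
Both conditions hold in: 2249, 2255, 2266, 2277, 2283, 2294, 2300, 2306, 2317 — 9.

9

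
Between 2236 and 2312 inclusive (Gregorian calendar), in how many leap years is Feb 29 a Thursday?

3

Leap years in 2236–2312: 19 of them.
Feb 29 weekday advances by 5 (mod 7) from one leap year to the next four years later (or differs when a century non-leap intervenes).
Leap-day weekdays: 2236:Mon 2240:Sat 2244:Thu✓ 2248:Tue 2252:Sun 2256:Fri 2260:Wed 2264:Mon 2268:Sat 2272:Thu✓ 2276:Tue 2280:Sun 2284:Fri 2288:Wed 2292:Mon 2296:Sat 2304:Mon 2308:Sat 2312:Thu✓
Thursday: 2244, 2272, 2312 → 3.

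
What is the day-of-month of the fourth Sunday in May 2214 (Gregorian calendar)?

22

May 1, 2214 is a Sunday, so the first Sunday is the 1st.
The fourth Sunday is 1 + 21 = 22.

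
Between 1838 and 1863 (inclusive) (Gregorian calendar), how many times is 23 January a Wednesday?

Track 23 January's weekday year by year (advancing +1, or +2 across a Feb 29):
  1838: Tue  1839: Wed (+1) ✓  1840: Thu (+1)  1841: Sat (+2)  1842: Sun (+1)
  1843: Mon (+1)  1844: Tue (+1)  1845: Thu (+2)  1846: Fri (+1)  1847: Sat (+1)
  1848: Sun (+1)  1849: Tue (+2)  1850: Wed (+1) ✓  1851: Thu (+1)  1852: Fri (+1)
  1853: Sun (+2)  1854: Mon (+1)  1855: Tue (+1)  1856: Wed (+1) ✓  1857: Fri (+2)
  1858: Sat (+1)  1859: Sun (+1)  1860: Mon (+1)  1861: Wed (+2) ✓  1862: Thu (+1)
  1863: Fri (+1)
Wednesday years: 1839, 1850, 1856, 1861 — 4 in total.

4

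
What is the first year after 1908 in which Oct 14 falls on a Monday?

1912

From one year to the next, a fixed date's weekday advances by 1, or by 2 when a Feb 29 lies between the two dates.
1908: October 14 is Wednesday.
1909: Thursday (+1)
1910: Friday (+1)
1911: Saturday (+1)
1912: Monday (+2)
Oct 14 falls on a Monday in 1912.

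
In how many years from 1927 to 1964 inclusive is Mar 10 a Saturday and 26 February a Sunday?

2

Check each year's weekday for Mar 10 and 26 February:
  1927: Thu/Sat  1928: Sat/Sun ✓  1929: Sun/Tue  1930: Mon/Wed  1931: Tue/Thu  1932: Thu/Fri  1933: Fri/Sun  1934: Sat/Mon  1935: Sun/Tue  1936: Tue/Wed  1937: Wed/Fri  1938: Thu/Sat  1939: Fri/Sun  1940: Sun/Mon  …(10 more)…  1951: Sat/Mon  1952: Mon/Tue  1953: Tue/Thu  1954: Wed/Fri  1955: Thu/Sat  1956: Sat/Sun ✓  1957: Sun/Tue  1958: Mon/Wed  1959: Tue/Thu  1960: Thu/Fri  1961: Fri/Sun  1962: Sat/Mon  1963: Sun/Tue  1964: Tue/Wed
Both conditions hold in: 1928, 1956 — 2.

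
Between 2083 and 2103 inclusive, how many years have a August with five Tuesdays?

10

August has 31 days; it has five Tuesdays when Tuesday falls among the first (month-length − 28) days — i.e. when August 1 is one of Tuesday/Monday/Sunday.
August 1 by year: 2083:Sun✓ 2084:Tue✓ 2085:Wed 2086:Thu 2087:Fri 2088:Sun✓ 2089:Mon✓ 2090:Tue✓ 2091:Wed 2092:Fri 2093:Sat 2094:Sun✓ 2095:Mon✓ 2096:Wed 2097:Thu 2098:Fri 2099:Sat 2100:Sun✓ 2101:Mon✓ 2102:Tue✓ 2103:Wed
Years with five Tuesdays: 2083, 2084, 2088, 2089, 2090, 2094, 2095, 2100, 2101, 2102 → 10.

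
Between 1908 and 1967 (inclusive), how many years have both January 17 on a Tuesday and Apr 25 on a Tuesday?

7

Check each year's weekday for January 17 and Apr 25:
  1908: Fri/Sat  1909: Sun/Sun  1910: Mon/Mon  1911: Tue/Tue ✓  1912: Wed/Thu  1913: Fri/Fri  1914: Sat/Sat  1915: Sun/Sun  1916: Mon/Tue  1917: Wed/Wed  1918: Thu/Thu  1919: Fri/Fri  1920: Sat/Sun  1921: Mon/Mon  …(32 more)…  1954: Sun/Sun  1955: Mon/Mon  1956: Tue/Wed  1957: Thu/Thu  1958: Fri/Fri  1959: Sat/Sat  1960: Sun/Mon  1961: Tue/Tue ✓  1962: Wed/Wed  1963: Thu/Thu  1964: Fri/Sat  1965: Sun/Sun  1966: Mon/Mon  1967: Tue/Tue ✓
Both conditions hold in: 1911, 1922, 1933, 1939, 1950, 1961, 1967 — 7.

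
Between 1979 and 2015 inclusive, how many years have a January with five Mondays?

January has 31 days; it has five Mondays when Monday falls among the first (month-length − 28) days — i.e. when January 1 is one of Monday/Sunday/Saturday.
January 1 by year: 1979:Mon✓ 1980:Tue 1981:Thu 1982:Fri 1983:Sat✓ 1984:Sun✓ 1985:Tue 1986:Wed 1987:Thu 1988:Fri 1989:Sun✓ 1990:Mon✓ 1991:Tue 1992:Wed 1993:Fri …(7 more)… 2001:Mon✓ 2002:Tue 2003:Wed 2004:Thu 2005:Sat✓ 2006:Sun✓ 2007:Mon✓ 2008:Tue 2009:Thu 2010:Fri 2011:Sat✓ 2012:Sun✓ 2013:Tue 2014:Wed 2015:Thu
Years with five Mondays: 1979, 1983, 1984, 1989, 1990, 1994, 1995, 1996, 2000, 2001, 2005, 2006, 2007, 2011, 2012 → 15.

15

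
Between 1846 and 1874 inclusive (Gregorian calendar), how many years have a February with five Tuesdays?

February has 28 days (29 in leap years); it has five Tuesdays when Tuesday falls among the first (month-length − 28) days — i.e. when February 1 is Tuesday in a leap year (never in a common year).
February 1 by year: 1846:Sun 1847:Mon 1848:Tue✓ 1849:Thu 1850:Fri 1851:Sat 1852:Sun 1853:Tue 1854:Wed 1855:Thu 1856:Fri 1857:Sun 1858:Mon 1859:Tue 1860:Wed 1861:Fri 1862:Sat 1863:Sun 1864:Mon 1865:Wed 1866:Thu 1867:Fri 1868:Sat 1869:Mon 1870:Tue 1871:Wed 1872:Thu 1873:Sat 1874:Sun
Years with five Tuesdays: 1848 → 1.

1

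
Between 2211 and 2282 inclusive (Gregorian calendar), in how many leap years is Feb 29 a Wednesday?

2

Leap years in 2211–2282: 18 of them.
Feb 29 weekday advances by 5 (mod 7) from one leap year to the next four years later (or differs when a century non-leap intervenes).
Leap-day weekdays: 2212:Sat 2216:Thu 2220:Tue 2224:Sun 2228:Fri 2232:Wed✓ 2236:Mon 2240:Sat 2244:Thu 2248:Tue 2252:Sun 2256:Fri 2260:Wed✓ 2264:Mon 2268:Sat 2272:Thu 2276:Tue 2280:Sun
Wednesday: 2232, 2260 → 2.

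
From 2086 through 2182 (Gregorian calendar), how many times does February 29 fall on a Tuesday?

Leap years in 2086–2182: 23 of them.
Feb 29 weekday advances by 5 (mod 7) from one leap year to the next four years later (or differs when a century non-leap intervenes).
Leap-day weekdays: 2088:Sun 2092:Fri 2096:Wed 2104:Fri 2108:Wed 2112:Mon 2116:Sat 2120:Thu 2124:Tue✓ 2128:Sun 2132:Fri 2136:Wed 2140:Mon 2144:Sat 2148:Thu 2152:Tue✓ 2156:Sun 2160:Fri 2164:Wed 2168:Mon 2172:Sat 2176:Thu 2180:Tue✓
Tuesday: 2124, 2152, 2180 → 3.

3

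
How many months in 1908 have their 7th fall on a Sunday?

Check the 7th of each month of 1908: Jan 7: Tue, Feb 7: Fri, Mar 7: Sat, Apr 7: Tue, May 7: Thu, Jun 7: Sun, Jul 7: Tue, Aug 7: Fri, Sep 7: Mon, Oct 7: Wed, Nov 7: Sat, Dec 7: Mon.
Sunday occurs in June — 1 month.

1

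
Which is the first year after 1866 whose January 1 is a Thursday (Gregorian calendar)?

Jan 1 advances by 2 weekdays after a leap year and by 1 after a common year.
1866: Jan 1 is Monday.
1867: Tuesday
1868: Wednesday (leap)
1869: Friday
1870: Saturday
1871: Sunday
1872: Monday (leap)
1873: Wednesday
1874: Thursday
1874 begins on a Thursday

1874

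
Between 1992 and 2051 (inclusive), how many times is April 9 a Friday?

Track April 9's weekday year by year (advancing +1, or +2 across a Feb 29):
  1992: Thu  1993: Fri (+1) ✓  1994: Sat (+1)  1995: Sun (+1)  1996: Tue (+2)
  1997: Wed (+1)  1998: Thu (+1)  1999: Fri (+1) ✓  2000: Sun (+2)  2001: Mon (+1)
  2002: Tue (+1)  2003: Wed (+1)  2004: Fri (+2) ✓  2005: Sat (+1)  … (32 more years) …
  2038: Fri (+1) ✓  2039: Sat (+1)  2040: Mon (+2)  2041: Tue (+1)  2042: Wed (+1)
  2043: Thu (+1)  2044: Sat (+2)  2045: Sun (+1)  2046: Mon (+1)  2047: Tue (+1)
  2048: Thu (+2)  2049: Fri (+1) ✓  2050: Sat (+1)  2051: Sun (+1)
Friday years: 1993, 1999, 2004, 2010, 2021, 2027, 2032, 2038, 2049 — 9 in total.

9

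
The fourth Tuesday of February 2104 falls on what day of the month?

26

February 1, 2104 is a Friday, so the first Tuesday is the 5th.
The fourth Tuesday is 5 + 21 = 26.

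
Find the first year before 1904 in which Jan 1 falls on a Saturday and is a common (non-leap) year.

Jan 1 advances by 2 weekdays after a leap year and by 1 after a common year.
1904: Jan 1 is Friday (leap).
1903: Thursday
1902: Wednesday
1901: Tuesday
1900: Monday
1899: Sunday
1898: Saturday
1898 begins on a Saturday and is a common year.

1898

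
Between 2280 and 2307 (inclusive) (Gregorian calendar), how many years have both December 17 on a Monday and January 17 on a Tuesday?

Check each year's weekday for December 17 and January 17:
  2280: Fri/Sat  2281: Sat/Mon  2282: Sun/Tue  2283: Mon/Wed  2284: Wed/Thu  2285: Thu/Sat  2286: Fri/Sun  2287: Sat/Mon  2288: Mon/Tue ✓  2289: Tue/Thu  2290: Wed/Fri  2291: Thu/Sat  2292: Sat/Sun  2293: Sun/Tue  2294: Mon/Wed  2295: Tue/Thu  2296: Thu/Fri  2297: Fri/Sun  2298: Sat/Mon  2299: Sun/Tue  2300: Mon/Wed  2301: Tue/Thu  2302: Wed/Fri  2303: Thu/Sat  2304: Sat/Sun  2305: Sun/Tue  2306: Mon/Wed  2307: Tue/Thu
Both conditions hold in: 2288 — 1.

1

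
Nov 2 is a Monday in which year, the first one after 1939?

1942

From one year to the next, a fixed date's weekday advances by 1, or by 2 when a Feb 29 lies between the two dates.
1939: November 2 is Thursday.
1940: Saturday (+2)
1941: Sunday (+1)
1942: Monday (+1)
Nov 2 falls on a Monday in 1942.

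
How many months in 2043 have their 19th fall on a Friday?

Check the 19th of each month of 2043: Jan 19: Mon, Feb 19: Thu, Mar 19: Thu, Apr 19: Sun, May 19: Tue, Jun 19: Fri, Jul 19: Sun, Aug 19: Wed, Sep 19: Sat, Oct 19: Mon, Nov 19: Thu, Dec 19: Sat.
Friday occurs in June — 1 month.

1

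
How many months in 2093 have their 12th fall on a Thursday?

Check the 12th of each month of 2093: Jan 12: Mon, Feb 12: Thu, Mar 12: Thu, Apr 12: Sun, May 12: Tue, Jun 12: Fri, Jul 12: Sun, Aug 12: Wed, Sep 12: Sat, Oct 12: Mon, Nov 12: Thu, Dec 12: Sat.
Thursday occurs in February, March, November — 3 months.

3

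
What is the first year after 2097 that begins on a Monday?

Jan 1 advances by 2 weekdays after a leap year and by 1 after a common year.
2097: Jan 1 is Tuesday.
2098: Wednesday
2099: Thursday
2100: Friday
2101: Saturday
2102: Sunday
2103: Monday
2103 begins on a Monday

2103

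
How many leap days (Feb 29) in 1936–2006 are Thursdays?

3

Leap years in 1936–2006: 18 of them.
Feb 29 weekday advances by 5 (mod 7) from one leap year to the next four years later (or differs when a century non-leap intervenes).
Leap-day weekdays: 1936:Sat 1940:Thu✓ 1944:Tue 1948:Sun 1952:Fri 1956:Wed 1960:Mon 1964:Sat 1968:Thu✓ 1972:Tue 1976:Sun 1980:Fri 1984:Wed 1988:Mon 1992:Sat 1996:Thu✓ 2000:Tue 2004:Sun
Thursday: 1940, 1968, 1996 → 3.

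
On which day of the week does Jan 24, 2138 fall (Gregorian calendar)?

January 1, 2138 is a Wednesday.
January 24 is day 24 of the year, i.e. 23 days after Jan 1.
23 mod 7 = 2, so advance 2 weekdays from Wednesday: Friday.

Friday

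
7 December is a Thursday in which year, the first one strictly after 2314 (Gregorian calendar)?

2316

From one year to the next, a fixed date's weekday advances by 1, or by 2 when a Feb 29 lies between the two dates.
2314: December 7 is Monday.
2315: Tuesday (+1)
2316: Thursday (+2)
7 December falls on a Thursday in 2316.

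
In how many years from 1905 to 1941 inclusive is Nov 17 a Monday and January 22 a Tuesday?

1

Check each year's weekday for Nov 17 and January 22:
  1905: Fri/Sun  1906: Sat/Mon  1907: Sun/Tue  1908: Tue/Wed  1909: Wed/Fri  1910: Thu/Sat  1911: Fri/Sun  1912: Sun/Mon  1913: Mon/Wed  1914: Tue/Thu  1915: Wed/Fri  1916: Fri/Sat  1917: Sat/Mon  1918: Sun/Tue  …(9 more)…  1928: Sat/Sun  1929: Sun/Tue  1930: Mon/Wed  1931: Tue/Thu  1932: Thu/Fri  1933: Fri/Sun  1934: Sat/Mon  1935: Sun/Tue  1936: Tue/Wed  1937: Wed/Fri  1938: Thu/Sat  1939: Fri/Sun  1940: Sun/Mon  1941: Mon/Wed
Both conditions hold in: 1924 — 1.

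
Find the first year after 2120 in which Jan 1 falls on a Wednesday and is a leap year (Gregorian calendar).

2144

Jan 1 advances by 2 weekdays after a leap year and by 1 after a common year.
2120: Jan 1 is Monday (leap).
2121: Wednesday
2122: Thursday
2123: Friday
2124: Saturday (leap)
2125: Monday
2126: Tuesday
2127: Wednesday
2128: Thursday (leap)
2129: Saturday
2130: Sunday
2131: Monday
2132: Tuesday (leap)
2133: Thursday
2134: Friday
2135: Saturday
2136: Sunday (leap)
2137: Tuesday
2138: Wednesday
2139: Thursday
2140: Friday (leap)
2141: Sunday
2142: Monday
2143: Tuesday
2144: Wednesday (leap)
2144 begins on a Wednesday and is a leap year.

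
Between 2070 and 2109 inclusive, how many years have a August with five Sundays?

August has 31 days; it has five Sundays when Sunday falls among the first (month-length − 28) days — i.e. when August 1 is one of Sunday/Saturday/Friday.
August 1 by year: 2070:Fri✓ 2071:Sat✓ 2072:Mon 2073:Tue 2074:Wed 2075:Thu 2076:Sat✓ 2077:Sun✓ 2078:Mon 2079:Tue 2080:Thu 2081:Fri✓ 2082:Sat✓ 2083:Sun✓ 2084:Tue …(10 more)… 2095:Mon 2096:Wed 2097:Thu 2098:Fri✓ 2099:Sat✓ 2100:Sun✓ 2101:Mon 2102:Tue 2103:Wed 2104:Fri✓ 2105:Sat✓ 2106:Sun✓ 2107:Mon 2108:Wed 2109:Thu
Years with five Sundays: 2070, 2071, 2076, 2077, 2081, 2082, 2083, 2087, 2088, 2092, 2093, 2094, 2098, 2099, 2100, 2104, 2105, 2106 → 18.

18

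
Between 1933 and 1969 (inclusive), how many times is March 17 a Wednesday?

5

Track March 17's weekday year by year (advancing +1, or +2 across a Feb 29):
  1933: Fri  1934: Sat (+1)  1935: Sun (+1)  1936: Tue (+2)  1937: Wed (+1) ✓
  1938: Thu (+1)  1939: Fri (+1)  1940: Sun (+2)  1941: Mon (+1)  1942: Tue (+1)
  1943: Wed (+1) ✓  1944: Fri (+2)  1945: Sat (+1)  1946: Sun (+1)  … (9 more years) …
  1956: Sat (+2)  1957: Sun (+1)  1958: Mon (+1)  1959: Tue (+1)  1960: Thu (+2)
  1961: Fri (+1)  1962: Sat (+1)  1963: Sun (+1)  1964: Tue (+2)  1965: Wed (+1) ✓
  1966: Thu (+1)  1967: Fri (+1)  1968: Sun (+2)  1969: Mon (+1)
Wednesday years: 1937, 1943, 1948, 1954, 1965 — 5 in total.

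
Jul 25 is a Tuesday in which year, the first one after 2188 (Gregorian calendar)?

2197

From one year to the next, a fixed date's weekday advances by 1, or by 2 when a Feb 29 lies between the two dates.
2188: July 25 is Friday.
2189: Saturday (+1)
2190: Sunday (+1)
2191: Monday (+1)
2192: Wednesday (+2)
2193: Thursday (+1)
2194: Friday (+1)
2195: Saturday (+1)
2196: Monday (+2)
2197: Tuesday (+1)
Jul 25 falls on a Tuesday in 2197.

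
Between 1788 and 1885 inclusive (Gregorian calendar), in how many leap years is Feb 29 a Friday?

4

Leap years in 1788–1885: 24 of them.
Feb 29 weekday advances by 5 (mod 7) from one leap year to the next four years later (or differs when a century non-leap intervenes).
Leap-day weekdays: 1788:Fri✓ 1792:Wed 1796:Mon 1804:Wed 1808:Mon 1812:Sat 1816:Thu 1820:Tue 1824:Sun 1828:Fri✓ 1832:Wed 1836:Mon 1840:Sat 1844:Thu 1848:Tue 1852:Sun 1856:Fri✓ 1860:Wed 1864:Mon 1868:Sat 1872:Thu 1876:Tue 1880:Sun 1884:Fri✓
Friday: 1788, 1828, 1856, 1884 → 4.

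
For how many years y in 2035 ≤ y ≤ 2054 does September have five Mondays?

September has 30 days; it has five Mondays when Monday falls among the first (month-length − 28) days — i.e. when September 1 is one of Monday/Sunday.
September 1 by year: 2035:Sat 2036:Mon✓ 2037:Tue 2038:Wed 2039:Thu 2040:Sat 2041:Sun✓ 2042:Mon✓ 2043:Tue 2044:Thu 2045:Fri 2046:Sat 2047:Sun✓ 2048:Tue 2049:Wed 2050:Thu 2051:Fri 2052:Sun✓ 2053:Mon✓ 2054:Tue
Years with five Mondays: 2036, 2041, 2042, 2047, 2052, 2053 → 6.

6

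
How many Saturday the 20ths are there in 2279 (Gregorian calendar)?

Check the 20th of each month of 2279: Jan 20: Mon, Feb 20: Thu, Mar 20: Thu, Apr 20: Sun, May 20: Tue, Jun 20: Fri, Jul 20: Sun, Aug 20: Wed, Sep 20: Sat, Oct 20: Mon, Nov 20: Thu, Dec 20: Sat.
Saturday occurs in September, December — 2 months.

2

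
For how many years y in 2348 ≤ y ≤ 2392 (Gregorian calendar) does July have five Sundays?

20

July has 31 days; it has five Sundays when Sunday falls among the first (month-length − 28) days — i.e. when July 1 is one of Sunday/Saturday/Friday.
July 1 by year: 2348:Thu 2349:Fri✓ 2350:Sat✓ 2351:Sun✓ 2352:Tue 2353:Wed 2354:Thu 2355:Fri✓ 2356:Sun✓ 2357:Mon 2358:Tue 2359:Wed 2360:Fri✓ 2361:Sat✓ 2362:Sun✓ …(15 more)… 2378:Sat✓ 2379:Sun✓ 2380:Tue 2381:Wed 2382:Thu 2383:Fri✓ 2384:Sun✓ 2385:Mon 2386:Tue 2387:Wed 2388:Fri✓ 2389:Sat✓ 2390:Sun✓ 2391:Mon 2392:Wed
Years with five Sundays: 2349, 2350, 2351, 2355, 2356, 2360, 2361, 2362, 2366, 2367, 2372, 2373, 2377, 2378, 2379, 2383, 2384, 2388, 2389, 2390 → 20.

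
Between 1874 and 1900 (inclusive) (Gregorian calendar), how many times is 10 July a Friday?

4

Track 10 July's weekday year by year (advancing +1, or +2 across a Feb 29):
  1874: Fri ✓  1875: Sat (+1)  1876: Mon (+2)  1877: Tue (+1)  1878: Wed (+1)
  1879: Thu (+1)  1880: Sat (+2)  1881: Sun (+1)  1882: Mon (+1)  1883: Tue (+1)
  1884: Thu (+2)  1885: Fri (+1) ✓  1886: Sat (+1)  1887: Sun (+1)  1888: Tue (+2)
  1889: Wed (+1)  1890: Thu (+1)  1891: Fri (+1) ✓  1892: Sun (+2)  1893: Mon (+1)
  1894: Tue (+1)  1895: Wed (+1)  1896: Fri (+2) ✓  1897: Sat (+1)  1898: Sun (+1)
  1899: Mon (+1)  1900: Tue (+1)
Friday years: 1874, 1885, 1891, 1896 — 4 in total.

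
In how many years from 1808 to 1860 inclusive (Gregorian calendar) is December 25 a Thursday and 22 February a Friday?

2

Check each year's weekday for December 25 and 22 February:
  1808: Sun/Mon  1809: Mon/Wed  1810: Tue/Thu  1811: Wed/Fri  1812: Fri/Sat  1813: Sat/Mon  1814: Sun/Tue  1815: Mon/Wed  1816: Wed/Thu  1817: Thu/Sat  1818: Fri/Sun  1819: Sat/Mon  1820: Mon/Tue  1821: Tue/Thu  …(25 more)…  1847: Sat/Mon  1848: Mon/Tue  1849: Tue/Thu  1850: Wed/Fri  1851: Thu/Sat  1852: Sat/Sun  1853: Sun/Tue  1854: Mon/Wed  1855: Tue/Thu  1856: Thu/Fri ✓  1857: Fri/Sun  1858: Sat/Mon  1859: Sun/Tue  1860: Tue/Wed
Both conditions hold in: 1828, 1856 — 2.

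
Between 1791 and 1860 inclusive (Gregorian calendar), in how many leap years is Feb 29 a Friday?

2

Leap years in 1791–1860: 17 of them.
Feb 29 weekday advances by 5 (mod 7) from one leap year to the next four years later (or differs when a century non-leap intervenes).
Leap-day weekdays: 1792:Wed 1796:Mon 1804:Wed 1808:Mon 1812:Sat 1816:Thu 1820:Tue 1824:Sun 1828:Fri✓ 1832:Wed 1836:Mon 1840:Sat 1844:Thu 1848:Tue 1852:Sun 1856:Fri✓ 1860:Wed
Friday: 1828, 1856 → 2.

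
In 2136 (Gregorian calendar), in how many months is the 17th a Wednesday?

1

Check the 17th of each month of 2136: Jan 17: Tue, Feb 17: Fri, Mar 17: Sat, Apr 17: Tue, May 17: Thu, Jun 17: Sun, Jul 17: Tue, Aug 17: Fri, Sep 17: Mon, Oct 17: Wed, Nov 17: Sat, Dec 17: Mon.
Wednesday occurs in October — 1 month.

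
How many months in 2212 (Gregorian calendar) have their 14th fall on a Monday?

2

Check the 14th of each month of 2212: Jan 14: Tue, Feb 14: Fri, Mar 14: Sat, Apr 14: Tue, May 14: Thu, Jun 14: Sun, Jul 14: Tue, Aug 14: Fri, Sep 14: Mon, Oct 14: Wed, Nov 14: Sat, Dec 14: Mon.
Monday occurs in September, December — 2 months.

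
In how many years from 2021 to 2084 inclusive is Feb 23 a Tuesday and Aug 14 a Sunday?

Check each year's weekday for Feb 23 and Aug 14:
  2021: Tue/Sat  2022: Wed/Sun  2023: Thu/Mon  2024: Fri/Wed  2025: Sun/Thu  2026: Mon/Fri  2027: Tue/Sat  2028: Wed/Mon  2029: Fri/Tue  2030: Sat/Wed  2031: Sun/Thu  2032: Mon/Sat  2033: Wed/Sun  2034: Thu/Mon  …(36 more)…  2071: Mon/Fri  2072: Tue/Sun ✓  2073: Thu/Mon  2074: Fri/Tue  2075: Sat/Wed  2076: Sun/Fri  2077: Tue/Sat  2078: Wed/Sun  2079: Thu/Mon  2080: Fri/Wed  2081: Sun/Thu  2082: Mon/Fri  2083: Tue/Sat  2084: Wed/Mon
Both conditions hold in: 2044, 2072 — 2.

2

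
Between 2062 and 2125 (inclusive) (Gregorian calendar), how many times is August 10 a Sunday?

9

Track August 10's weekday year by year (advancing +1, or +2 across a Feb 29):
  2062: Thu  2063: Fri (+1)  2064: Sun (+2) ✓  2065: Mon (+1)  2066: Tue (+1)
  2067: Wed (+1)  2068: Fri (+2)  2069: Sat (+1)  2070: Sun (+1) ✓  2071: Mon (+1)
  2072: Wed (+2)  2073: Thu (+1)  2074: Fri (+1)  2075: Sat (+1)  … (36 more years) …
  2112: Wed (+2)  2113: Thu (+1)  2114: Fri (+1)  2115: Sat (+1)  2116: Mon (+2)
  2117: Tue (+1)  2118: Wed (+1)  2119: Thu (+1)  2120: Sat (+2)  2121: Sun (+1) ✓
  2122: Mon (+1)  2123: Tue (+1)  2124: Thu (+2)  2125: Fri (+1)
Sunday years: 2064, 2070, 2081, 2087, 2092, 2098, 2104, 2110, 2121 — 9 in total.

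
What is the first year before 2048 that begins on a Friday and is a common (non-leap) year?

2038

Jan 1 advances by 2 weekdays after a leap year and by 1 after a common year.
2048: Jan 1 is Wednesday (leap).
2047: Tuesday
2046: Monday
2045: Sunday
2044: Friday (leap)
2043: Thursday
2042: Wednesday
2041: Tuesday
2040: Sunday (leap)
2039: Saturday
2038: Friday
2038 begins on a Friday and is a common year.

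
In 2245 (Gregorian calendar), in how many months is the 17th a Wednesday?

2

Check the 17th of each month of 2245: Jan 17: Fri, Feb 17: Mon, Mar 17: Mon, Apr 17: Thu, May 17: Sat, Jun 17: Tue, Jul 17: Thu, Aug 17: Sun, Sep 17: Wed, Oct 17: Fri, Nov 17: Mon, Dec 17: Wed.
Wednesday occurs in September, December — 2 months.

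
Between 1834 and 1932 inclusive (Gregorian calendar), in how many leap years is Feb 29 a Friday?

3

Leap years in 1834–1932: 24 of them.
Feb 29 weekday advances by 5 (mod 7) from one leap year to the next four years later (or differs when a century non-leap intervenes).
Leap-day weekdays: 1836:Mon 1840:Sat 1844:Thu 1848:Tue 1852:Sun 1856:Fri✓ 1860:Wed 1864:Mon 1868:Sat 1872:Thu 1876:Tue 1880:Sun 1884:Fri✓ 1888:Wed 1892:Mon 1896:Sat 1904:Mon 1908:Sat 1912:Thu 1916:Tue 1920:Sun 1924:Fri✓ 1928:Wed 1932:Mon
Friday: 1856, 1884, 1924 → 3.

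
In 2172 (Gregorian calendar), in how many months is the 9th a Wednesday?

2

Check the 9th of each month of 2172: Jan 9: Thu, Feb 9: Sun, Mar 9: Mon, Apr 9: Thu, May 9: Sat, Jun 9: Tue, Jul 9: Thu, Aug 9: Sun, Sep 9: Wed, Oct 9: Fri, Nov 9: Mon, Dec 9: Wed.
Wednesday occurs in September, December — 2 months.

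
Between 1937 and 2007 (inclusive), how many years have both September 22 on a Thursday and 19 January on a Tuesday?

2

Check each year's weekday for September 22 and 19 January:
  1937: Wed/Tue  1938: Thu/Wed  1939: Fri/Thu  1940: Sun/Fri  1941: Mon/Sun  1942: Tue/Mon  1943: Wed/Tue  1944: Fri/Wed  1945: Sat/Fri  1946: Sun/Sat  1947: Mon/Sun  1948: Wed/Mon  1949: Thu/Wed  1950: Fri/Thu  …(43 more)…  1994: Thu/Wed  1995: Fri/Thu  1996: Sun/Fri  1997: Mon/Sun  1998: Tue/Mon  1999: Wed/Tue  2000: Fri/Wed  2001: Sat/Fri  2002: Sun/Sat  2003: Mon/Sun  2004: Wed/Mon  2005: Thu/Wed  2006: Fri/Thu  2007: Sat/Fri
Both conditions hold in: 1960, 1988 — 2.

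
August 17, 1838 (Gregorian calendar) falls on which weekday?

Friday

January 1, 1838 is a Monday.
August 17 is day 229 of the year, i.e. 228 days after Jan 1.
228 mod 7 = 4, so advance 4 weekdays from Monday: Friday.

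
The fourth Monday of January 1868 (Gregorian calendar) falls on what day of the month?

27

January 1, 1868 is a Wednesday, so the first Monday is the 6th.
The fourth Monday is 6 + 21 = 27.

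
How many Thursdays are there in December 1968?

December 1968 has 31 days and begins on Sunday.
The first Thursday is December 5.
Thursdays fall on 5, 12, 19, 26 — that's 4.

4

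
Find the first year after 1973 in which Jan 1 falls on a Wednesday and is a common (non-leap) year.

Jan 1 advances by 2 weekdays after a leap year and by 1 after a common year.
1973: Jan 1 is Monday.
1974: Tuesday
1975: Wednesday
1975 begins on a Wednesday and is a common year.

1975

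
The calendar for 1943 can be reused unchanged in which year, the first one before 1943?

Two years share a calendar iff Jan 1 falls on the same weekday and both are leap or both are common. 1943: Jan 1 is Friday, common year.
1942: Jan 1 Thursday, common
1941: Jan 1 Wednesday, common
1940: Jan 1 Monday, leap
1939: Jan 1 Sunday, common
1938: Jan 1 Saturday, common
1937: Jan 1 Friday, common
1937 matches on both conditions.

1937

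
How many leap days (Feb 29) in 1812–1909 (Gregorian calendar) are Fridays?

3

Leap years in 1812–1909: 24 of them.
Feb 29 weekday advances by 5 (mod 7) from one leap year to the next four years later (or differs when a century non-leap intervenes).
Leap-day weekdays: 1812:Sat 1816:Thu 1820:Tue 1824:Sun 1828:Fri✓ 1832:Wed 1836:Mon 1840:Sat 1844:Thu 1848:Tue 1852:Sun 1856:Fri✓ 1860:Wed 1864:Mon 1868:Sat 1872:Thu 1876:Tue 1880:Sun 1884:Fri✓ 1888:Wed 1892:Mon 1896:Sat 1904:Mon 1908:Sat
Friday: 1828, 1856, 1884 → 3.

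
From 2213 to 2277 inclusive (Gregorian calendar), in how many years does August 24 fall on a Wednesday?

9

Track August 24's weekday year by year (advancing +1, or +2 across a Feb 29):
  2213: Tue  2214: Wed (+1) ✓  2215: Thu (+1)  2216: Sat (+2)  2217: Sun (+1)
  2218: Mon (+1)  2219: Tue (+1)  2220: Thu (+2)  2221: Fri (+1)  2222: Sat (+1)
  2223: Sun (+1)  2224: Tue (+2)  2225: Wed (+1) ✓  2226: Thu (+1)  … (37 more years) …
  2264: Wed (+2) ✓  2265: Thu (+1)  2266: Fri (+1)  2267: Sat (+1)  2268: Mon (+2)
  2269: Tue (+1)  2270: Wed (+1) ✓  2271: Thu (+1)  2272: Sat (+2)  2273: Sun (+1)
  2274: Mon (+1)  2275: Tue (+1)  2276: Thu (+2)  2277: Fri (+1)
Wednesday years: 2214, 2225, 2231, 2236, 2242, 2253, 2259, 2264, 2270 — 9 in total.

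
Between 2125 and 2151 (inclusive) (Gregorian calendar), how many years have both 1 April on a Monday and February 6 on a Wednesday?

3

Check each year's weekday for 1 April and February 6:
  2125: Sun/Tue  2126: Mon/Wed ✓  2127: Tue/Thu  2128: Thu/Fri  2129: Fri/Sun  2130: Sat/Mon  2131: Sun/Tue  2132: Tue/Wed  2133: Wed/Fri  2134: Thu/Sat  2135: Fri/Sun  2136: Sun/Mon  2137: Mon/Wed ✓  2138: Tue/Thu  2139: Wed/Fri  2140: Fri/Sat  2141: Sat/Mon  2142: Sun/Tue  2143: Mon/Wed ✓  2144: Wed/Thu  2145: Thu/Sat  2146: Fri/Sun  2147: Sat/Mon  2148: Mon/Tue  2149: Tue/Thu  2150: Wed/Fri  2151: Thu/Sat
Both conditions hold in: 2126, 2137, 2143 — 3.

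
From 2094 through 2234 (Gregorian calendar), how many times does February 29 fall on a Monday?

Leap years in 2094–2234: 33 of them.
Feb 29 weekday advances by 5 (mod 7) from one leap year to the next four years later (or differs when a century non-leap intervenes).
Leap-day weekdays: 2096:Wed 2104:Fri 2108:Wed 2112:Mon✓ 2116:Sat 2120:Thu 2124:Tue 2128:Sun 2132:Fri 2136:Wed 2140:Mon✓ 2144:Sat 2148:Thu …(7 more)… 2180:Tue 2184:Sun 2188:Fri 2192:Wed 2196:Mon✓ 2204:Wed 2208:Mon✓ 2212:Sat 2216:Thu 2220:Tue 2224:Sun 2228:Fri 2232:Wed
Monday: 2112, 2140, 2168, 2196, 2208 → 5.

5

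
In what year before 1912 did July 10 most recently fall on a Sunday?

1910

From one year to the next, a fixed date's weekday advances by 1, or by 2 when a Feb 29 lies between the two dates.
1912: July 10 is Wednesday.
1911: Monday (−2)
1910: Sunday (−1)
July 10 falls on a Sunday in 1910.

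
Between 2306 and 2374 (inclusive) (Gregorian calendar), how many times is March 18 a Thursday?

10

Track March 18's weekday year by year (advancing +1, or +2 across a Feb 29):
  2306: Sun  2307: Mon (+1)  2308: Wed (+2)  2309: Thu (+1) ✓  2310: Fri (+1)
  2311: Sat (+1)  2312: Mon (+2)  2313: Tue (+1)  2314: Wed (+1)  2315: Thu (+1) ✓
  2316: Sat (+2)  2317: Sun (+1)  2318: Mon (+1)  2319: Tue (+1)  … (41 more years) …
  2361: Sat (+1)  2362: Sun (+1)  2363: Mon (+1)  2364: Wed (+2)  2365: Thu (+1) ✓
  2366: Fri (+1)  2367: Sat (+1)  2368: Mon (+2)  2369: Tue (+1)  2370: Wed (+1)
  2371: Thu (+1) ✓  2372: Sat (+2)  2373: Sun (+1)  2374: Mon (+1)
Thursday years: 2309, 2315, 2320, 2326, 2337, 2343, 2348, 2354, 2365, 2371 — 10 in total.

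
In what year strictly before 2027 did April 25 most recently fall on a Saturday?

2026

From one year to the next, a fixed date's weekday advances by 1, or by 2 when a Feb 29 lies between the two dates.
2027: April 25 is Sunday.
2026: Saturday (−1)
April 25 falls on a Saturday in 2026.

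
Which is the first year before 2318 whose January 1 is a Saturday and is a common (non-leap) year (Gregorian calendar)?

Jan 1 advances by 2 weekdays after a leap year and by 1 after a common year.
2318: Jan 1 is Tuesday.
2317: Monday
2316: Saturday (leap)
2315: Friday
2314: Thursday
2313: Wednesday
2312: Monday (leap)
2311: Sunday
2310: Saturday
2310 begins on a Saturday and is a common year.

2310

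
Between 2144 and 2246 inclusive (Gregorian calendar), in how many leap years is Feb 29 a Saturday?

Leap years in 2144–2246: 25 of them.
Feb 29 weekday advances by 5 (mod 7) from one leap year to the next four years later (or differs when a century non-leap intervenes).
Leap-day weekdays: 2144:Sat✓ 2148:Thu 2152:Tue 2156:Sun 2160:Fri 2164:Wed 2168:Mon 2172:Sat✓ 2176:Thu 2180:Tue 2184:Sun 2188:Fri 2192:Wed 2196:Mon 2204:Wed 2208:Mon 2212:Sat✓ 2216:Thu 2220:Tue 2224:Sun 2228:Fri 2232:Wed 2236:Mon 2240:Sat✓ 2244:Thu
Saturday: 2144, 2172, 2212, 2240 → 4.

4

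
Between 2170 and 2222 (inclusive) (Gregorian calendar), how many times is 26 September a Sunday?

Track 26 September's weekday year by year (advancing +1, or +2 across a Feb 29):
  2170: Wed  2171: Thu (+1)  2172: Sat (+2)  2173: Sun (+1) ✓  2174: Mon (+1)
  2175: Tue (+1)  2176: Thu (+2)  2177: Fri (+1)  2178: Sat (+1)  2179: Sun (+1) ✓
  2180: Tue (+2)  2181: Wed (+1)  2182: Thu (+1)  2183: Fri (+1)  … (25 more years) …
  2209: Tue (+1)  2210: Wed (+1)  2211: Thu (+1)  2212: Sat (+2)  2213: Sun (+1) ✓
  2214: Mon (+1)  2215: Tue (+1)  2216: Thu (+2)  2217: Fri (+1)  2218: Sat (+1)
  2219: Sun (+1) ✓  2220: Tue (+2)  2221: Wed (+1)  2222: Thu (+1)
Sunday years: 2173, 2179, 2184, 2190, 2202, 2213, 2219 — 7 in total.

7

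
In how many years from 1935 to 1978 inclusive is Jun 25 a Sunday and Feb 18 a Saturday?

5

Check each year's weekday for Jun 25 and Feb 18:
  1935: Tue/Mon  1936: Thu/Tue  1937: Fri/Thu  1938: Sat/Fri  1939: Sun/Sat ✓  1940: Tue/Sun  1941: Wed/Tue  1942: Thu/Wed  1943: Fri/Thu  1944: Sun/Fri  1945: Mon/Sun  1946: Tue/Mon  1947: Wed/Tue  1948: Fri/Wed  …(16 more)…  1965: Fri/Thu  1966: Sat/Fri  1967: Sun/Sat ✓  1968: Tue/Sun  1969: Wed/Tue  1970: Thu/Wed  1971: Fri/Thu  1972: Sun/Fri  1973: Mon/Sun  1974: Tue/Mon  1975: Wed/Tue  1976: Fri/Wed  1977: Sat/Fri  1978: Sun/Sat ✓
Both conditions hold in: 1939, 1950, 1961, 1967, 1978 — 5.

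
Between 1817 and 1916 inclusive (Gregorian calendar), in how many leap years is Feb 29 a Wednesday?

3

Leap years in 1817–1916: 24 of them.
Feb 29 weekday advances by 5 (mod 7) from one leap year to the next four years later (or differs when a century non-leap intervenes).
Leap-day weekdays: 1820:Tue 1824:Sun 1828:Fri 1832:Wed✓ 1836:Mon 1840:Sat 1844:Thu 1848:Tue 1852:Sun 1856:Fri 1860:Wed✓ 1864:Mon 1868:Sat 1872:Thu 1876:Tue 1880:Sun 1884:Fri 1888:Wed✓ 1892:Mon 1896:Sat 1904:Mon 1908:Sat 1912:Thu 1916:Tue
Wednesday: 1832, 1860, 1888 → 3.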